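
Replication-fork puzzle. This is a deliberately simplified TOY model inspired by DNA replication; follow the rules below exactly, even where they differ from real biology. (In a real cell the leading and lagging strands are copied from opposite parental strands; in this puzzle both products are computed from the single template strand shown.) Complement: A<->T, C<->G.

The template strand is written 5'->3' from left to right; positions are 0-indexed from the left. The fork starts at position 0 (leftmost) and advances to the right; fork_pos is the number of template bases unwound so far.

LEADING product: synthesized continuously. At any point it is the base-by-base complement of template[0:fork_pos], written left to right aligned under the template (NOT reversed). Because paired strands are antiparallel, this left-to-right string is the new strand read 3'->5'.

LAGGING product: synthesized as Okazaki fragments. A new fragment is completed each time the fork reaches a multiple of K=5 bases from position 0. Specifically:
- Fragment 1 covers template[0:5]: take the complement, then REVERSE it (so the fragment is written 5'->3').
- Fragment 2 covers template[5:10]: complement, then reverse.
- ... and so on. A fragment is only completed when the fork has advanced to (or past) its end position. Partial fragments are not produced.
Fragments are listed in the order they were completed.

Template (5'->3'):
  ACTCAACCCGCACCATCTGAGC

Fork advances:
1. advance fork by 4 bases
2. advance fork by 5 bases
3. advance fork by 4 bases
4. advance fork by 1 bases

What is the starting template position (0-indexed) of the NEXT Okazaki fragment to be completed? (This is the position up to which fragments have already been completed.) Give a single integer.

Step 1: advance 4 -> fork_pos = 0 + 4 = 4. Next multiple of 5 is 5 (not reached); still 0 fragment(s).
Step 2: advance 5 -> fork_pos = 4 + 5 = 9. Reached multiple(s) of 5: 5 -> fragment 1 completed (1 total).
Step 3: advance 4 -> fork_pos = 9 + 4 = 13. Reached multiple(s) of 5: 10 -> fragment 2 completed (2 total).
Step 4: advance 1 -> fork_pos = 13 + 1 = 14. Next multiple of 5 is 15 (not reached); still 2 fragment(s).
2 fragment(s) completed, covering template[0:10] (2 x 5 = 10). The next fragment, fragment 3, covers template[10:15], so it starts at position 10.

Answer: 10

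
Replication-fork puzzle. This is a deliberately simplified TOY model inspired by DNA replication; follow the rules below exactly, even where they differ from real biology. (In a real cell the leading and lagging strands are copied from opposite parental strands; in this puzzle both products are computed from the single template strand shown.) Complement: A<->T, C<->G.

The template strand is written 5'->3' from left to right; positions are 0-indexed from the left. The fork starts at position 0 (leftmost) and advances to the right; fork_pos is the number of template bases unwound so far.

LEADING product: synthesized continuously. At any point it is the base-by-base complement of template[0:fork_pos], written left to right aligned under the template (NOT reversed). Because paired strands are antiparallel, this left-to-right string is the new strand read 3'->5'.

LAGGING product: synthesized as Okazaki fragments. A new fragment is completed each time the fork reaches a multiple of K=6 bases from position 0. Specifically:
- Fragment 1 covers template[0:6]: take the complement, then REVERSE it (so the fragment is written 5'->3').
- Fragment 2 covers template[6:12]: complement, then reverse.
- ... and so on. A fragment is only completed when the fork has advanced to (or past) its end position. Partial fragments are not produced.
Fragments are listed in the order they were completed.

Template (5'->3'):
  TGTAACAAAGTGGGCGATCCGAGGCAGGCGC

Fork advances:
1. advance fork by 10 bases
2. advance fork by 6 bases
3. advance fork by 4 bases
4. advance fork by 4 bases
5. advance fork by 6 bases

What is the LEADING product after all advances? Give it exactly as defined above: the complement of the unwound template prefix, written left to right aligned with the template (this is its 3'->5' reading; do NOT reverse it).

Step 1: advance 10 -> fork_pos = 0 + 10 = 10.
Step 2: advance 6 -> fork_pos = 10 + 6 = 16.
Step 3: advance 4 -> fork_pos = 16 + 4 = 20.
Step 4: advance 4 -> fork_pos = 20 + 4 = 24.
Step 5: advance 6 -> fork_pos = 24 + 6 = 30.
Unwound prefix: template[0:30] = TGTAACAAAGTGGGCGATCCGAGGCAGGCG
Complement it base by base (A<->T, C<->G), keeping left-to-right order:
  [0:5] TGTAA -> ACATT
  [5:10] CAAAG -> GTTTC
  [10:15] TGGGC -> ACCCG
  [15:20] GATCC -> CTAGG
  [20:25] GAGGC -> CTCCG
  [25:30] AGGCG -> TCCGC
Concatenate: ACATTGTTTCACCCGCTAGGCTCCGTCCGC (length 30; written aligned with the template, i.e. 3'->5').

Answer: ACATTGTTTCACCCGCTAGGCTCCGTCCGC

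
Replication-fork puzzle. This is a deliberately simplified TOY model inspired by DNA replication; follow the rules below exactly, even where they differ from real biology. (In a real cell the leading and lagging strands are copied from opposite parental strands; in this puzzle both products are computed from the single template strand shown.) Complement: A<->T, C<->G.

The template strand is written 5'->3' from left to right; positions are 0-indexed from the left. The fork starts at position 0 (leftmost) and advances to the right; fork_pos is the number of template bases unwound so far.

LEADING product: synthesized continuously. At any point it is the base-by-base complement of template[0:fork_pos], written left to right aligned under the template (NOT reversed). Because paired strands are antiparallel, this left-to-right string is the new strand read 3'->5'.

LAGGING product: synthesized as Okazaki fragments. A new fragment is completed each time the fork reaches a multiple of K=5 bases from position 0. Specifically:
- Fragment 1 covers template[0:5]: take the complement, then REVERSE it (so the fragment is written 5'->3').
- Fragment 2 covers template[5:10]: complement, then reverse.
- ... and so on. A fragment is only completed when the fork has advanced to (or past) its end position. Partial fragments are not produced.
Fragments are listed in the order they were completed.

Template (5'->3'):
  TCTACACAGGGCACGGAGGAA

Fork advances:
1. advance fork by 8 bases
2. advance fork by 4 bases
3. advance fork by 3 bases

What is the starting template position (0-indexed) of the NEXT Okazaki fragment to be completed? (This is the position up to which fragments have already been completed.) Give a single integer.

Answer: 15

Derivation:
Step 1: advance 8 -> fork_pos = 0 + 8 = 8. Reached multiple(s) of 5: 5 -> fragment 1 completed (1 total).
Step 2: advance 4 -> fork_pos = 8 + 4 = 12. Reached multiple(s) of 5: 10 -> fragment 2 completed (2 total).
Step 3: advance 3 -> fork_pos = 12 + 3 = 15. Reached multiple(s) of 5: 15 -> fragment 3 completed (3 total).
3 fragment(s) completed, covering template[0:15] (3 x 5 = 15). The next fragment, fragment 4, covers template[15:20], so it starts at position 15.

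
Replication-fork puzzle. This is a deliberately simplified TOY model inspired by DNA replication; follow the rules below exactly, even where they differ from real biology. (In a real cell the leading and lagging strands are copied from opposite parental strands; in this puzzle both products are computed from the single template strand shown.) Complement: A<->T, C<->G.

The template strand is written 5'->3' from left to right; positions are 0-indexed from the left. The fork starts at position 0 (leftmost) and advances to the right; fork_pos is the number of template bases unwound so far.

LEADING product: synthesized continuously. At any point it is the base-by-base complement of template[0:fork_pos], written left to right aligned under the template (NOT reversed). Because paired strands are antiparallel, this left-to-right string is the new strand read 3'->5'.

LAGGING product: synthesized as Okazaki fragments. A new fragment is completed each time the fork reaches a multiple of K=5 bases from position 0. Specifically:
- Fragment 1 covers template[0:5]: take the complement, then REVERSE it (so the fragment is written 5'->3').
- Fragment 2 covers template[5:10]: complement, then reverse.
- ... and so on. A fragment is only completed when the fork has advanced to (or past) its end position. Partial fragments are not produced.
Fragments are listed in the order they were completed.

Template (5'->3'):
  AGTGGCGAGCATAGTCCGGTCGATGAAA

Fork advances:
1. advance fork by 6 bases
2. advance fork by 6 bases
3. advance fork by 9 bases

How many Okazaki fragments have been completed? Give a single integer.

Step 1: advance 6 -> fork_pos = 0 + 6 = 6. Reached multiple(s) of 5: 5 -> fragment 1 completed (1 total).
Step 2: advance 6 -> fork_pos = 6 + 6 = 12. Reached multiple(s) of 5: 10 -> fragment 2 completed (2 total).
Step 3: advance 9 -> fork_pos = 12 + 9 = 21. Reached multiple(s) of 5: 15, 20 -> fragments 3-4 completed (4 total).
Check: final fork_pos = 21; the multiples of 5 that are <= 21 are 5..20 -> 21 // 5 = 4 completed fragment(s).

Answer: 4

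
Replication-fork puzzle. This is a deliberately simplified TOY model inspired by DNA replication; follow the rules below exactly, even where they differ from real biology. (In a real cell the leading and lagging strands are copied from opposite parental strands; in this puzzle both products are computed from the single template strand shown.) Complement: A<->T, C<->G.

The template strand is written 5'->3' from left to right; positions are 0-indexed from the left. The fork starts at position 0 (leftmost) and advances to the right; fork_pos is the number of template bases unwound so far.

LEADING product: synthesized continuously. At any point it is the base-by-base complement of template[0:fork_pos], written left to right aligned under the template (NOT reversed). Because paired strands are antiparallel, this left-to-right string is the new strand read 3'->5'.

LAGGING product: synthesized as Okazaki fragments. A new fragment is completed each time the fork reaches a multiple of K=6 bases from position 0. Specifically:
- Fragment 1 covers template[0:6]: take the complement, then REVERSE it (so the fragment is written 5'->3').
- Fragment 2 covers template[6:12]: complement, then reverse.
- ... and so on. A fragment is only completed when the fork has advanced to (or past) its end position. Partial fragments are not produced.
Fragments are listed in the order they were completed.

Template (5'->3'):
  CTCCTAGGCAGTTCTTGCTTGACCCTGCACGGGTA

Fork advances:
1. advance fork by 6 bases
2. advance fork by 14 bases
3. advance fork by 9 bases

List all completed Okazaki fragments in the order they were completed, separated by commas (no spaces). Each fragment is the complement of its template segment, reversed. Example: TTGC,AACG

Step 1: advance 6 -> fork_pos = 0 + 6 = 6. Reached multiple(s) of 6: 6 -> fragment 1 completed (1 total).
Step 2: advance 14 -> fork_pos = 6 + 14 = 20. Reached multiple(s) of 6: 12, 18 -> fragments 2-3 completed (3 total).
Step 3: advance 9 -> fork_pos = 20 + 9 = 29. Reached multiple(s) of 6: 24 -> fragment 4 completed (4 total).
Final fork_pos = 29, so 4 fragment(s) are complete. Build each: template segment -> complement -> reverse.
Fragment 1: template[0:6] = CTCCTA -> complement GAGGAT -> reversed TAGGAG
Fragment 2: template[6:12] = GGCAGT -> complement CCGTCA -> reversed ACTGCC
Fragment 3: template[12:18] = TCTTGC -> complement AGAACG -> reversed GCAAGA
Fragment 4: template[18:24] = TTGACC -> complement AACTGG -> reversed GGTCAA

Answer: TAGGAG,ACTGCC,GCAAGA,GGTCAA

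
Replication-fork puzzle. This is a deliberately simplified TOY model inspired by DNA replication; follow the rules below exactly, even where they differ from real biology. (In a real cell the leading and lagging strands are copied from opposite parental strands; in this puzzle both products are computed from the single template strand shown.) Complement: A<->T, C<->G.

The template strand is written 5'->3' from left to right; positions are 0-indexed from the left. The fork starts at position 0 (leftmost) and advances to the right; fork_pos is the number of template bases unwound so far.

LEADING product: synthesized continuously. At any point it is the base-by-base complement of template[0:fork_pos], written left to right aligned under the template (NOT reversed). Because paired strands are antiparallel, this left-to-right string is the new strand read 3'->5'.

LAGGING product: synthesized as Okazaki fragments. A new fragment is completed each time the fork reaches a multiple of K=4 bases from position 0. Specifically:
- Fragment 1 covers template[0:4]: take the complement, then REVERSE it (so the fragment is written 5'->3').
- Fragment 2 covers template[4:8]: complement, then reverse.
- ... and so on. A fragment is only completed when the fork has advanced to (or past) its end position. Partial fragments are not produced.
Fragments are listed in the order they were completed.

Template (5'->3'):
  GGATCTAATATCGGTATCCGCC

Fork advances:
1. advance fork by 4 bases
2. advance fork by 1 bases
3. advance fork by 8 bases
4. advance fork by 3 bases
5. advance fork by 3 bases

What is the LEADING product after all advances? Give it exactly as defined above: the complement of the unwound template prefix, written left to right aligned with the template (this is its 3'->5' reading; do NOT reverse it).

Step 1: advance 4 -> fork_pos = 0 + 4 = 4.
Step 2: advance 1 -> fork_pos = 4 + 1 = 5.
Step 3: advance 8 -> fork_pos = 5 + 8 = 13.
Step 4: advance 3 -> fork_pos = 13 + 3 = 16.
Step 5: advance 3 -> fork_pos = 16 + 3 = 19.
Unwound prefix: template[0:19] = GGATCTAATATCGGTATCC
Complement it base by base (A<->T, C<->G), keeping left-to-right order:
  [0:5] GGATC -> CCTAG
  [5:10] TAATA -> ATTAT
  [10:15] TCGGT -> AGCCA
  [15:19] ATCC -> TAGG
Concatenate: CCTAGATTATAGCCATAGG (length 19; written aligned with the template, i.e. 3'->5').

Answer: CCTAGATTATAGCCATAGG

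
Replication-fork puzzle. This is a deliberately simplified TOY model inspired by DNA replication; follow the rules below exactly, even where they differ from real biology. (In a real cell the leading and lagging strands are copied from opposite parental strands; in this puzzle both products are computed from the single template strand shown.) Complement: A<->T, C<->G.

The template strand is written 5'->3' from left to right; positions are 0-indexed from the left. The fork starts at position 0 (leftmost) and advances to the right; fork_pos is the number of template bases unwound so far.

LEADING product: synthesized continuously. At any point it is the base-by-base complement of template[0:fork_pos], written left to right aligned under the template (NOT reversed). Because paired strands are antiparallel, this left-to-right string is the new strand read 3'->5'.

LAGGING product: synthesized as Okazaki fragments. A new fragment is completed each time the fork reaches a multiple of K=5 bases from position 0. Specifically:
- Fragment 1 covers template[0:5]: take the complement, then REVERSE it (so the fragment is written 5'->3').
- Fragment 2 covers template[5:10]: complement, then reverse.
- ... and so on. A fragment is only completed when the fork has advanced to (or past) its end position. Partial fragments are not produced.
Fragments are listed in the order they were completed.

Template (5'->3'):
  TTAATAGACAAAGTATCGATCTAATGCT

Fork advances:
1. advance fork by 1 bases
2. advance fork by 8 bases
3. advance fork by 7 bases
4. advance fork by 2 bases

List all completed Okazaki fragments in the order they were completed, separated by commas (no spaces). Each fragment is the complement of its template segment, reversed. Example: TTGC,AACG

Step 1: advance 1 -> fork_pos = 0 + 1 = 1. Next multiple of 5 is 5 (not reached); still 0 fragment(s).
Step 2: advance 8 -> fork_pos = 1 + 8 = 9. Reached multiple(s) of 5: 5 -> fragment 1 completed (1 total).
Step 3: advance 7 -> fork_pos = 9 + 7 = 16. Reached multiple(s) of 5: 10, 15 -> fragments 2-3 completed (3 total).
Step 4: advance 2 -> fork_pos = 16 + 2 = 18. Next multiple of 5 is 20 (not reached); still 3 fragment(s).
Final fork_pos = 18, so 3 fragment(s) are complete. Build each: template segment -> complement -> reverse.
Fragment 1: template[0:5] = TTAAT -> complement AATTA -> reversed ATTAA
Fragment 2: template[5:10] = AGACA -> complement TCTGT -> reversed TGTCT
Fragment 3: template[10:15] = AAGTA -> complement TTCAT -> reversed TACTT

Answer: ATTAA,TGTCT,TACTT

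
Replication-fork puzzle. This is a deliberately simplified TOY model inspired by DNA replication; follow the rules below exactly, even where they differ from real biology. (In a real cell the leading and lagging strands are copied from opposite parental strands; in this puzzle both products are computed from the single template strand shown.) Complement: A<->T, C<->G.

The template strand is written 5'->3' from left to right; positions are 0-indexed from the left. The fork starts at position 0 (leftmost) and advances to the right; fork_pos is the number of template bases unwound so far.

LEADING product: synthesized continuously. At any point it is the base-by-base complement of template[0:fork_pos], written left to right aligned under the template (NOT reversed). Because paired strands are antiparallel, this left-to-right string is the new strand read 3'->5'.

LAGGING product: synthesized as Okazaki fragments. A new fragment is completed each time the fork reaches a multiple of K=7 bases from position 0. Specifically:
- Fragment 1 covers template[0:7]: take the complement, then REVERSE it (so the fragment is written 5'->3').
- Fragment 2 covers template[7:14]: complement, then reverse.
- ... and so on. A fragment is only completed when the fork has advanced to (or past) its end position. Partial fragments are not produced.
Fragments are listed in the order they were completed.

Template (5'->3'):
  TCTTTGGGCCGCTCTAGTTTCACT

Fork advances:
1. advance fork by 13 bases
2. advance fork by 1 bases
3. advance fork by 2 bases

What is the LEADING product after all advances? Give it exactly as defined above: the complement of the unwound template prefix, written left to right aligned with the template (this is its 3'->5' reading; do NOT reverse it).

Step 1: advance 13 -> fork_pos = 0 + 13 = 13.
Step 2: advance 1 -> fork_pos = 13 + 1 = 14.
Step 3: advance 2 -> fork_pos = 14 + 2 = 16.
Unwound prefix: template[0:16] = TCTTTGGGCCGCTCTA
Complement it base by base (A<->T, C<->G), keeping left-to-right order:
  [0:5] TCTTT -> AGAAA
  [5:10] GGGCC -> CCCGG
  [10:15] GCTCT -> CGAGA
  [15:16] A -> T
Concatenate: AGAAACCCGGCGAGAT (length 16; written aligned with the template, i.e. 3'->5').

Answer: AGAAACCCGGCGAGAT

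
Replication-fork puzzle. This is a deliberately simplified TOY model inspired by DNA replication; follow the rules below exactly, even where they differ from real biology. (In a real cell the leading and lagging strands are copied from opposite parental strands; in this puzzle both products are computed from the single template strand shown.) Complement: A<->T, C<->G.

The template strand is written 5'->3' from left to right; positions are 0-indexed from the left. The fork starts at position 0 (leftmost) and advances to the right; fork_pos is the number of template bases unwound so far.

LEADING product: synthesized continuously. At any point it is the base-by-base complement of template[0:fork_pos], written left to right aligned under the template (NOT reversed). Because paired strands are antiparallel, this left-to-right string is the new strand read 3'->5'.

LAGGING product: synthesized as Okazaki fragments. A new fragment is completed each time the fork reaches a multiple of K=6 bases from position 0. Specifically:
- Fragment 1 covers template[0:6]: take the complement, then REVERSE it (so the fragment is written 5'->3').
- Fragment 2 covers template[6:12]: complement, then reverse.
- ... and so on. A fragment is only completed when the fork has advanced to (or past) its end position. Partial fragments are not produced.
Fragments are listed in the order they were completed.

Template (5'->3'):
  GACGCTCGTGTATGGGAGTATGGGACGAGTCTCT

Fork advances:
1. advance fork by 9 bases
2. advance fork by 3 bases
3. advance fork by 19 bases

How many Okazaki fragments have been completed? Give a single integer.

Step 1: advance 9 -> fork_pos = 0 + 9 = 9. Reached multiple(s) of 6: 6 -> fragment 1 completed (1 total).
Step 2: advance 3 -> fork_pos = 9 + 3 = 12. Reached multiple(s) of 6: 12 -> fragment 2 completed (2 total).
Step 3: advance 19 -> fork_pos = 12 + 19 = 31. Reached multiple(s) of 6: 18, 24, 30 -> fragments 3-5 completed (5 total).
Check: final fork_pos = 31; the multiples of 6 that are <= 31 are 6..30 -> 31 // 6 = 5 completed fragment(s).

Answer: 5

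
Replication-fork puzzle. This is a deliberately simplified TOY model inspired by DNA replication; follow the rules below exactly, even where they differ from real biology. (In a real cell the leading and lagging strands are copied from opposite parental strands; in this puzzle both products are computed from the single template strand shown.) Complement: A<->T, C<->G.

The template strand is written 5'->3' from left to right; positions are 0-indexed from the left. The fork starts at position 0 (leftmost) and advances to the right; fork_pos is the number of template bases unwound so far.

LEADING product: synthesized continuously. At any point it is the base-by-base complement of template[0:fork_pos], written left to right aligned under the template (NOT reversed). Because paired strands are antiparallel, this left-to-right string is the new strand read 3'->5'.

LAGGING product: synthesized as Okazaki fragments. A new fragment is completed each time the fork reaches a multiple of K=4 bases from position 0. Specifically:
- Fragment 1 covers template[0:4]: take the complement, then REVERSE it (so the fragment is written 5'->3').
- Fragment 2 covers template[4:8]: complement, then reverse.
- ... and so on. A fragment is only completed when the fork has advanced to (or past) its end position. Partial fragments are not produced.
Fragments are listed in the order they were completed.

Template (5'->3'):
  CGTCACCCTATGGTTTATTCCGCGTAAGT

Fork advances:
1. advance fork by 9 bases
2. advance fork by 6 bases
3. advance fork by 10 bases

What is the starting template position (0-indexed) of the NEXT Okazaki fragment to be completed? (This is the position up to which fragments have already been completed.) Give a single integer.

Answer: 24

Derivation:
Step 1: advance 9 -> fork_pos = 0 + 9 = 9. Reached multiple(s) of 4: 4, 8 -> fragments 1-2 completed (2 total).
Step 2: advance 6 -> fork_pos = 9 + 6 = 15. Reached multiple(s) of 4: 12 -> fragment 3 completed (3 total).
Step 3: advance 10 -> fork_pos = 15 + 10 = 25. Reached multiple(s) of 4: 16, 20, 24 -> fragments 4-6 completed (6 total).
6 fragment(s) completed, covering template[0:24] (6 x 4 = 24). The next fragment, fragment 7, covers template[24:28], so it starts at position 24.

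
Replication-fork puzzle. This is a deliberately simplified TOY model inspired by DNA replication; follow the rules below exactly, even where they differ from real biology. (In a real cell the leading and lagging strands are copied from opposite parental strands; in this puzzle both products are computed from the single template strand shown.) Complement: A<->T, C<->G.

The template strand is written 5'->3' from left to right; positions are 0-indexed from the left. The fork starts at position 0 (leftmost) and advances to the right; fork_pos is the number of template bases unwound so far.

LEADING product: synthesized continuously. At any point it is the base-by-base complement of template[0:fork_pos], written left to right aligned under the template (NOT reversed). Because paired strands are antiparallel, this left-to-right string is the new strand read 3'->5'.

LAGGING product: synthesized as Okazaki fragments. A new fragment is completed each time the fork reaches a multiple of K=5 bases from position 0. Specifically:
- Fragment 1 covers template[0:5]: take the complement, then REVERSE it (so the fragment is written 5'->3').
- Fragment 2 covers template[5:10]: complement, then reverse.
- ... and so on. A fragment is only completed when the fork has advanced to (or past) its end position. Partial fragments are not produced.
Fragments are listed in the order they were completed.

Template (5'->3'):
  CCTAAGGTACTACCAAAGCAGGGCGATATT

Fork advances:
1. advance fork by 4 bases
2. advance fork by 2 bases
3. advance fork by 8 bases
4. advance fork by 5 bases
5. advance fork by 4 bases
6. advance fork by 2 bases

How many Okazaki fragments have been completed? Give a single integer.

Step 1: advance 4 -> fork_pos = 0 + 4 = 4. Next multiple of 5 is 5 (not reached); still 0 fragment(s).
Step 2: advance 2 -> fork_pos = 4 + 2 = 6. Reached multiple(s) of 5: 5 -> fragment 1 completed (1 total).
Step 3: advance 8 -> fork_pos = 6 + 8 = 14. Reached multiple(s) of 5: 10 -> fragment 2 completed (2 total).
Step 4: advance 5 -> fork_pos = 14 + 5 = 19. Reached multiple(s) of 5: 15 -> fragment 3 completed (3 total).
Step 5: advance 4 -> fork_pos = 19 + 4 = 23. Reached multiple(s) of 5: 20 -> fragment 4 completed (4 total).
Step 6: advance 2 -> fork_pos = 23 + 2 = 25. Reached multiple(s) of 5: 25 -> fragment 5 completed (5 total).
Check: final fork_pos = 25; the multiples of 5 that are <= 25 are 5..25 -> 25 // 5 = 5 completed fragment(s).

Answer: 5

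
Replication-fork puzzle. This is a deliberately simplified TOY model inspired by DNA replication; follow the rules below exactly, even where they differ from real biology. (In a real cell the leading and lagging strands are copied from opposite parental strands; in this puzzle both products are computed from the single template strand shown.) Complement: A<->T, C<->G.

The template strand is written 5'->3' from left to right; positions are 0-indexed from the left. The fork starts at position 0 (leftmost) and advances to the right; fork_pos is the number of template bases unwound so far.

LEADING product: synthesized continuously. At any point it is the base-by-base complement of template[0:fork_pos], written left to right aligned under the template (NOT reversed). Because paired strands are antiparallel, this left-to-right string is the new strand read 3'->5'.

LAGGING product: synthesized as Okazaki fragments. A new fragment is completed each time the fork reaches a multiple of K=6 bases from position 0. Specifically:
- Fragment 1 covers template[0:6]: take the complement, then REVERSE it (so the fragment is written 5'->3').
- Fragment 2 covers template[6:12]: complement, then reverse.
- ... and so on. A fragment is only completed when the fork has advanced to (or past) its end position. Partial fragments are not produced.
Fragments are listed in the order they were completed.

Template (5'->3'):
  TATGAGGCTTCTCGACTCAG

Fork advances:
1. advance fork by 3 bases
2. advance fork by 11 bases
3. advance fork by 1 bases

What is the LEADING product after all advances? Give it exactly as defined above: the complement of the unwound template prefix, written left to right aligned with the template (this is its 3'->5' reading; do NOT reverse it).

Answer: ATACTCCGAAGAGCT

Derivation:
Step 1: advance 3 -> fork_pos = 0 + 3 = 3.
Step 2: advance 11 -> fork_pos = 3 + 11 = 14.
Step 3: advance 1 -> fork_pos = 14 + 1 = 15.
Unwound prefix: template[0:15] = TATGAGGCTTCTCGA
Complement it base by base (A<->T, C<->G), keeping left-to-right order:
  [0:5] TATGA -> ATACT
  [5:10] GGCTT -> CCGAA
  [10:15] CTCGA -> GAGCT
Concatenate: ATACTCCGAAGAGCT (length 15; written aligned with the template, i.e. 3'->5').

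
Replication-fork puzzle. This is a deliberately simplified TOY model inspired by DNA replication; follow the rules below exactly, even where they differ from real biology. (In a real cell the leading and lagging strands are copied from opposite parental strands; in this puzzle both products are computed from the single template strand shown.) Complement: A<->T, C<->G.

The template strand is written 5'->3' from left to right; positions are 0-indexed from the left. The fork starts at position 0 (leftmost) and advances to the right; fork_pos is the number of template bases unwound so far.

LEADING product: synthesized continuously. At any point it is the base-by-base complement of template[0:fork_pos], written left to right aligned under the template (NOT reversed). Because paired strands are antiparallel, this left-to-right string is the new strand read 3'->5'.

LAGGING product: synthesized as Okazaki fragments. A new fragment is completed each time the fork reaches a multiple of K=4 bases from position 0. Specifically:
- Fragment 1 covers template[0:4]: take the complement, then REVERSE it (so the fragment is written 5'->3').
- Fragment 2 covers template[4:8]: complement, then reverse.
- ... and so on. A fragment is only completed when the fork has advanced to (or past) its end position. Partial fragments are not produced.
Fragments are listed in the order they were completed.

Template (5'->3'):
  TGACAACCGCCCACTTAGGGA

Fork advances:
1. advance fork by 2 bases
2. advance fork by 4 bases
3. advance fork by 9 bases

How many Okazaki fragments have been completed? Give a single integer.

Step 1: advance 2 -> fork_pos = 0 + 2 = 2. Next multiple of 4 is 4 (not reached); still 0 fragment(s).
Step 2: advance 4 -> fork_pos = 2 + 4 = 6. Reached multiple(s) of 4: 4 -> fragment 1 completed (1 total).
Step 3: advance 9 -> fork_pos = 6 + 9 = 15. Reached multiple(s) of 4: 8, 12 -> fragments 2-3 completed (3 total).
Check: final fork_pos = 15; the multiples of 4 that are <= 15 are 4..12 -> 15 // 4 = 3 completed fragment(s).

Answer: 3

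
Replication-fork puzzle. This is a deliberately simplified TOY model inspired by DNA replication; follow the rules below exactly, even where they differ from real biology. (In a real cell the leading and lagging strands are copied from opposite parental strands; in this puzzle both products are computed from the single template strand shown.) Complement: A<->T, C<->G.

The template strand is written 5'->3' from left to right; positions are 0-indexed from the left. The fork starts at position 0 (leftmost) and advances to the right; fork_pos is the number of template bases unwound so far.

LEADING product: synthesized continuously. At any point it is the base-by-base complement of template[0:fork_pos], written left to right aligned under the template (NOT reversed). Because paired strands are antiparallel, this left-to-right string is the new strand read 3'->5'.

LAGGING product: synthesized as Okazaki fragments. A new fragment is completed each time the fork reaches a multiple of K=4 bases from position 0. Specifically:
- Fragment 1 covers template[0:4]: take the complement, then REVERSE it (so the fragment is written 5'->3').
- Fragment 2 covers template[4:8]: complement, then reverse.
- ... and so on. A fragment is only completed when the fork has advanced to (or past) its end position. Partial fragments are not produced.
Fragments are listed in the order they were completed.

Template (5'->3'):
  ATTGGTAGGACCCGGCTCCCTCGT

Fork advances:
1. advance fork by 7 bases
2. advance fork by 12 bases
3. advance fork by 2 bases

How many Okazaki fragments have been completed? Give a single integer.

Step 1: advance 7 -> fork_pos = 0 + 7 = 7. Reached multiple(s) of 4: 4 -> fragment 1 completed (1 total).
Step 2: advance 12 -> fork_pos = 7 + 12 = 19. Reached multiple(s) of 4: 8, 12, 16 -> fragments 2-4 completed (4 total).
Step 3: advance 2 -> fork_pos = 19 + 2 = 21. Reached multiple(s) of 4: 20 -> fragment 5 completed (5 total).
Check: final fork_pos = 21; the multiples of 4 that are <= 21 are 4..20 -> 21 // 4 = 5 completed fragment(s).

Answer: 5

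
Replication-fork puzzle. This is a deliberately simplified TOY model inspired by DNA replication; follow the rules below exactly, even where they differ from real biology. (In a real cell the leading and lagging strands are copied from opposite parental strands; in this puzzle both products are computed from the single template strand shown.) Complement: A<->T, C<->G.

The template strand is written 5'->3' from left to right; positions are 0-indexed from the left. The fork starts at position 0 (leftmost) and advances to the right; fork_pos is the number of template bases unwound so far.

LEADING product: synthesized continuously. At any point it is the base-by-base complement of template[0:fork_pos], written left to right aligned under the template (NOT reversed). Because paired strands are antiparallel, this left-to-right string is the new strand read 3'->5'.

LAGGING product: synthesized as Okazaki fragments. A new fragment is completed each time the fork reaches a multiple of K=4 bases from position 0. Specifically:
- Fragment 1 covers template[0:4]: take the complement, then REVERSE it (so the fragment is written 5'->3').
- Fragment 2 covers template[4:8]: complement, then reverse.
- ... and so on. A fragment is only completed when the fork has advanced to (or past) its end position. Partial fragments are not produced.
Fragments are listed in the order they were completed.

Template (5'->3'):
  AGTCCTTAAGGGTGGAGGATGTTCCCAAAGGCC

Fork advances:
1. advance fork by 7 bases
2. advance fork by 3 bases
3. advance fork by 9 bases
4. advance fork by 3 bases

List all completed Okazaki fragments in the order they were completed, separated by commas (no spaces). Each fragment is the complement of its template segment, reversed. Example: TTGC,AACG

Step 1: advance 7 -> fork_pos = 0 + 7 = 7. Reached multiple(s) of 4: 4 -> fragment 1 completed (1 total).
Step 2: advance 3 -> fork_pos = 7 + 3 = 10. Reached multiple(s) of 4: 8 -> fragment 2 completed (2 total).
Step 3: advance 9 -> fork_pos = 10 + 9 = 19. Reached multiple(s) of 4: 12, 16 -> fragments 3-4 completed (4 total).
Step 4: advance 3 -> fork_pos = 19 + 3 = 22. Reached multiple(s) of 4: 20 -> fragment 5 completed (5 total).
Final fork_pos = 22, so 5 fragment(s) are complete. Build each: template segment -> complement -> reverse.
Fragment 1: template[0:4] = AGTC -> complement TCAG -> reversed GACT
Fragment 2: template[4:8] = CTTA -> complement GAAT -> reversed TAAG
Fragment 3: template[8:12] = AGGG -> complement TCCC -> reversed CCCT
Fragment 4: template[12:16] = TGGA -> complement ACCT -> reversed TCCA
Fragment 5: template[16:20] = GGAT -> complement CCTA -> reversed ATCC

Answer: GACT,TAAG,CCCT,TCCA,ATCC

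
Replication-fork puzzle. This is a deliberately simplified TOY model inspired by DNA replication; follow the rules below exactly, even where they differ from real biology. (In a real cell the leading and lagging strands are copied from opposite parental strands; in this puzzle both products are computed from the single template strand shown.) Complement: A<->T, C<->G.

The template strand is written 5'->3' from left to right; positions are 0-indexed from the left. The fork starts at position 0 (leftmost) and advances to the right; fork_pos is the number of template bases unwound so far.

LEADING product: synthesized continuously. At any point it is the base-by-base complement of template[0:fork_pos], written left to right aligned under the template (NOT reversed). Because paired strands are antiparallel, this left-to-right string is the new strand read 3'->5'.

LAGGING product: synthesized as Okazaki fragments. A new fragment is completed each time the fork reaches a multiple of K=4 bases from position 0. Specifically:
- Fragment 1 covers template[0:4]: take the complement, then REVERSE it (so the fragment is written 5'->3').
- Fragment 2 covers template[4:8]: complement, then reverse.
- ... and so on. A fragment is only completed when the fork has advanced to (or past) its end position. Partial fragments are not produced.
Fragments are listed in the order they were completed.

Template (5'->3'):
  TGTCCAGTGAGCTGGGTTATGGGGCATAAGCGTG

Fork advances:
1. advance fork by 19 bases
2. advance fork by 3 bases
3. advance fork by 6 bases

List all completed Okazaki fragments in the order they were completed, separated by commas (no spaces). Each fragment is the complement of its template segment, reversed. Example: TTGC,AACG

Step 1: advance 19 -> fork_pos = 0 + 19 = 19. Reached multiple(s) of 4: 4, 8, 12, 16 -> fragments 1-4 completed (4 total).
Step 2: advance 3 -> fork_pos = 19 + 3 = 22. Reached multiple(s) of 4: 20 -> fragment 5 completed (5 total).
Step 3: advance 6 -> fork_pos = 22 + 6 = 28. Reached multiple(s) of 4: 24, 28 -> fragments 6-7 completed (7 total).
Final fork_pos = 28, so 7 fragment(s) are complete. Build each: template segment -> complement -> reverse.
Fragment 1: template[0:4] = TGTC -> complement ACAG -> reversed GACA
Fragment 2: template[4:8] = CAGT -> complement GTCA -> reversed ACTG
Fragment 3: template[8:12] = GAGC -> complement CTCG -> reversed GCTC
Fragment 4: template[12:16] = TGGG -> complement ACCC -> reversed CCCA
Fragment 5: template[16:20] = TTAT -> complement AATA -> reversed ATAA
Fragment 6: template[20:24] = GGGG -> complement CCCC -> reversed CCCC
Fragment 7: template[24:28] = CATA -> complement GTAT -> reversed TATG

Answer: GACA,ACTG,GCTC,CCCA,ATAA,CCCC,TATG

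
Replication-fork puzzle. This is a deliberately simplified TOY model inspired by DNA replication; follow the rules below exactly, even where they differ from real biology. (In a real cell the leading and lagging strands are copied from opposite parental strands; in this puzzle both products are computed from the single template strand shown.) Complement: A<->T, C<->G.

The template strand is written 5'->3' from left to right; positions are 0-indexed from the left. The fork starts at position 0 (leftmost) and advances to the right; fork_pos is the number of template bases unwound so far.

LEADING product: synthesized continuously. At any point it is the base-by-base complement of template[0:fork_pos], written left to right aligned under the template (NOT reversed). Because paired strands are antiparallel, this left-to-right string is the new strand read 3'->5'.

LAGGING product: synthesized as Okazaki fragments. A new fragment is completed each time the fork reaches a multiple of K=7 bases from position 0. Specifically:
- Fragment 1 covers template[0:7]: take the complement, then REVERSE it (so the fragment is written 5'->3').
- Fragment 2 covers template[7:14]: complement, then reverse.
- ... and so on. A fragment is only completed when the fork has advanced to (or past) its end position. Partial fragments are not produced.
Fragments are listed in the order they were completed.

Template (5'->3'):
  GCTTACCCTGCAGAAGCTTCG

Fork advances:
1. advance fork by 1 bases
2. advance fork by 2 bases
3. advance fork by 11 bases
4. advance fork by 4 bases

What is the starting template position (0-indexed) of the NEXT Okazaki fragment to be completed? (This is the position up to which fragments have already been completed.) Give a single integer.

Answer: 14

Derivation:
Step 1: advance 1 -> fork_pos = 0 + 1 = 1. Next multiple of 7 is 7 (not reached); still 0 fragment(s).
Step 2: advance 2 -> fork_pos = 1 + 2 = 3. Next multiple of 7 is 7 (not reached); still 0 fragment(s).
Step 3: advance 11 -> fork_pos = 3 + 11 = 14. Reached multiple(s) of 7: 7, 14 -> fragments 1-2 completed (2 total).
Step 4: advance 4 -> fork_pos = 14 + 4 = 18. Next multiple of 7 is 21 (not reached); still 2 fragment(s).
2 fragment(s) completed, covering template[0:14] (2 x 7 = 14). The next fragment, fragment 3, covers template[14:21], so it starts at position 14.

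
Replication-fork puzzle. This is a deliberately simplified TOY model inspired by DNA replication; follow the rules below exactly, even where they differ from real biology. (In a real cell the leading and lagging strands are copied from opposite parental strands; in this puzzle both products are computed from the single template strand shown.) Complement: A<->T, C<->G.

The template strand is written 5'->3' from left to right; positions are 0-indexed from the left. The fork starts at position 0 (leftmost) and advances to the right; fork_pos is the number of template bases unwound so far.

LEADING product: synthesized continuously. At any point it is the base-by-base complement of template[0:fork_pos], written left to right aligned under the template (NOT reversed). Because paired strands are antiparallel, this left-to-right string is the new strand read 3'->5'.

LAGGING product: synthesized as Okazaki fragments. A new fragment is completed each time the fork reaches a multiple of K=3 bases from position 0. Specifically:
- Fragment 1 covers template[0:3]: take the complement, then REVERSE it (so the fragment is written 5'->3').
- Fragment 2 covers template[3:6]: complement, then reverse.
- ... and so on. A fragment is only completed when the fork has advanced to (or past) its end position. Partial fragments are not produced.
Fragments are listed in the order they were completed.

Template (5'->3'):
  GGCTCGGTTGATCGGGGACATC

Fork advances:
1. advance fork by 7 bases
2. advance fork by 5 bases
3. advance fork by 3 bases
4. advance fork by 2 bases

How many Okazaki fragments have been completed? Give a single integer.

Answer: 5

Derivation:
Step 1: advance 7 -> fork_pos = 0 + 7 = 7. Reached multiple(s) of 3: 3, 6 -> fragments 1-2 completed (2 total).
Step 2: advance 5 -> fork_pos = 7 + 5 = 12. Reached multiple(s) of 3: 9, 12 -> fragments 3-4 completed (4 total).
Step 3: advance 3 -> fork_pos = 12 + 3 = 15. Reached multiple(s) of 3: 15 -> fragment 5 completed (5 total).
Step 4: advance 2 -> fork_pos = 15 + 2 = 17. Next multiple of 3 is 18 (not reached); still 5 fragment(s).
Check: final fork_pos = 17; the multiples of 3 that are <= 17 are 3..15 -> 17 // 3 = 5 completed fragment(s).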